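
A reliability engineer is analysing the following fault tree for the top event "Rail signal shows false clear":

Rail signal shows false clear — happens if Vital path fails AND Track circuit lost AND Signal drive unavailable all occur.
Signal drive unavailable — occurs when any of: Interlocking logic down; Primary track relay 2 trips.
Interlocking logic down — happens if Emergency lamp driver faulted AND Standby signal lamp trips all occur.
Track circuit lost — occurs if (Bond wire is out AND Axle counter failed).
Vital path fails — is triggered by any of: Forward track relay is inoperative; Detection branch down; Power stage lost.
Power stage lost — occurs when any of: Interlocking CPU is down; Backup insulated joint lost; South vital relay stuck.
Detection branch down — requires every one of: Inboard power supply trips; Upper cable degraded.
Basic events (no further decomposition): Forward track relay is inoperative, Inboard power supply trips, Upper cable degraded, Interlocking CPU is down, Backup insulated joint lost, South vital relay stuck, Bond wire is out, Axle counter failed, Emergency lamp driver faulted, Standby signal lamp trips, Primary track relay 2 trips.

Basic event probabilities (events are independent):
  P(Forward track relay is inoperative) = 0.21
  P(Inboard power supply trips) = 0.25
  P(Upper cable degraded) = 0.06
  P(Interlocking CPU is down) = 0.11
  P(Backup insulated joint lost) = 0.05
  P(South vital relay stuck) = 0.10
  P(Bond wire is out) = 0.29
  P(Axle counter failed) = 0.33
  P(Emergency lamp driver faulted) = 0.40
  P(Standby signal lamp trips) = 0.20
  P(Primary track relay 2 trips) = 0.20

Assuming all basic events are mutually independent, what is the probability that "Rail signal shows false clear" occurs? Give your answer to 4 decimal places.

0.0103

P(Detection branch down) [AND] = 0.25 × 0.06 = 0.015000
P(Power stage lost) [OR] = 1 − (1−0.11) × (1−0.05) × (1−0.10) = 0.239050
P(Vital path fails) [OR] = 1 − (1−0.21) × (1−0.015000) × (1−0.239050) = 0.407867
P(Track circuit lost) [AND] = 0.29 × 0.33 = 0.095700
P(Interlocking logic down) [AND] = 0.40 × 0.20 = 0.080000
P(Signal drive unavailable) [OR] = 1 − (1−0.080000) × (1−0.20) = 0.264000
P(Rail signal shows false clear) [AND] = 0.407867 × 0.095700 × 0.264000 = 0.010305
Rounded to 4 decimal places: P(Rail signal shows false clear) ≈ 0.0103.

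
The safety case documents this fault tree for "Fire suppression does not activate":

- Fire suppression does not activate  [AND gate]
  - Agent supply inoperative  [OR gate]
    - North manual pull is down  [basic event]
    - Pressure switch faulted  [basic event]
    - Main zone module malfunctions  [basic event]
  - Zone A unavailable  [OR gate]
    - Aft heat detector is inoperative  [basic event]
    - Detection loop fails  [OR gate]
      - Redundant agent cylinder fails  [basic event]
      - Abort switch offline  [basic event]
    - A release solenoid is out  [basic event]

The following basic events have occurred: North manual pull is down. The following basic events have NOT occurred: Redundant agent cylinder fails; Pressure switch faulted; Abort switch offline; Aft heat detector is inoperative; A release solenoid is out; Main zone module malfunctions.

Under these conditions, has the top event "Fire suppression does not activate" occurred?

No

Agent supply inoperative [OR]: North manual pull is down=occurs, Pressure switch faulted=not, Main zone module malfunctions=not → at least one input occurs → occurs.
Detection loop fails [OR]: Redundant agent cylinder fails=not, Abort switch offline=not → no input occurs → does not occur.
Zone A unavailable [OR]: Aft heat detector is inoperative=not, Detection loop fails=not, A release solenoid is out=not → no input occurs → does not occur.
Fire suppression does not activate [AND]: Agent supply inoperative=occurs, Zone A unavailable=not → not all inputs occur → does not occur.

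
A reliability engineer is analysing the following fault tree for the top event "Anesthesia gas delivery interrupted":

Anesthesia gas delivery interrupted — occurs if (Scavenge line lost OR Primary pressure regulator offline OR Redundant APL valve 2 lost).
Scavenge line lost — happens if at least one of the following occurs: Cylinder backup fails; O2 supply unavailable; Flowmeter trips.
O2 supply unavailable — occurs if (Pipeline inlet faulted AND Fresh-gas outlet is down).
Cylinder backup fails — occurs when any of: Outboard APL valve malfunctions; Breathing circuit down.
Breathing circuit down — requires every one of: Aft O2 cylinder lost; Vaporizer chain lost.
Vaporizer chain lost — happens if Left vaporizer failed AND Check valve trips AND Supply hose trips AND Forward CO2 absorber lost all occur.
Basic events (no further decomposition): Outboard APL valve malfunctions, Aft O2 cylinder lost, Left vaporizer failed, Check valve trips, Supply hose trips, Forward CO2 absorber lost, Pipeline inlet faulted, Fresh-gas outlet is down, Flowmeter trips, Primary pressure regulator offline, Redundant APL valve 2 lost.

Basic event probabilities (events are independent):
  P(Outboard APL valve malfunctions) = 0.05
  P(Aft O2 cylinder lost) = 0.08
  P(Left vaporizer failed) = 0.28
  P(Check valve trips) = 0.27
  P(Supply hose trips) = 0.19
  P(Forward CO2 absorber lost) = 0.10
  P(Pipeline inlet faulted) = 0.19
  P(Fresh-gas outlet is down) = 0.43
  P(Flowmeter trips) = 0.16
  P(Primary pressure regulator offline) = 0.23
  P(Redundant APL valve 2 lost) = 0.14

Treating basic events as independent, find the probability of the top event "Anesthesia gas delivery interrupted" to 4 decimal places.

0.5148

P(Vaporizer chain lost) [AND] = 0.28 × 0.27 × 0.19 × 0.10 = 0.001436
P(Breathing circuit down) [AND] = 0.08 × 0.001436 = 0.000115
P(Cylinder backup fails) [OR] = 1 − (1−0.05) × (1−0.000115) = 0.050109
P(O2 supply unavailable) [AND] = 0.19 × 0.43 = 0.081700
P(Scavenge line lost) [OR] = 1 − (1−0.050109) × (1−0.081700) × (1−0.16) = 0.267281
P(Anesthesia gas delivery interrupted) [OR] = 1 − (1−0.267281) × (1−0.23) × (1−0.14) = 0.514793
Rounded to 4 decimal places: P(Anesthesia gas delivery interrupted) ≈ 0.5148.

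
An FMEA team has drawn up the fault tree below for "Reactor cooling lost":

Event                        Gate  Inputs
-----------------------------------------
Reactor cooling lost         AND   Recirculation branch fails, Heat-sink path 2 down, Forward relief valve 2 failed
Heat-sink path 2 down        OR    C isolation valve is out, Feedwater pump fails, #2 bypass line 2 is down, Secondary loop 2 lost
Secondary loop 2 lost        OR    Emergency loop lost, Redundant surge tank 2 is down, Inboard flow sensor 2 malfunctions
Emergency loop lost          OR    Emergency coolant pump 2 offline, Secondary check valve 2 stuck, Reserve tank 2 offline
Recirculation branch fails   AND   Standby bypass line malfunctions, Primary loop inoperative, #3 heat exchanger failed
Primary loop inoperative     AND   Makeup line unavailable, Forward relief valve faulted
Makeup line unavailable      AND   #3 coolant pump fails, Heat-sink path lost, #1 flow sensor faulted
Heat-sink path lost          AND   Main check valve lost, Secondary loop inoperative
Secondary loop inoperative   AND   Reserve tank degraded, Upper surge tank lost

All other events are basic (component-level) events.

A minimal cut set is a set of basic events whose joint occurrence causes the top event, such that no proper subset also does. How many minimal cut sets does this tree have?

Secondary loop inoperative [AND]: one cut set from each child combined → 1 × 1 = 1 cut set(s).
Heat-sink path lost [AND]: one cut set from each child combined → 1 × 1 = 1 cut set(s).
Makeup line unavailable [AND]: one cut set from each child combined → 1 × 1 × 1 = 1 cut set(s).
Primary loop inoperative [AND]: one cut set from each child combined → 1 × 1 = 1 cut set(s).
Recirculation branch fails [AND]: one cut set from each child combined → 1 × 1 × 1 = 1 cut set(s).
Emergency loop lost [OR]: union of children's cut sets → 3 cut set(s).
Secondary loop 2 lost [OR]: union of children's cut sets → 5 cut set(s).
Heat-sink path 2 down [OR]: union of children's cut sets → 8 cut set(s).
Reactor cooling lost [AND]: one cut set from each child combined → 1 × 8 × 1 = 8 cut set(s).
Minimal cut sets: {#1 flow sensor faulted, #3 coolant pump fails, #3 heat exchanger failed, C isolation valve is out, Forward relief valve 2 failed, Forward relief valve faulted, Main check valve lost, Reserve tank degraded, Standby bypass line malfunctions, Upper surge tank lost}; {#1 flow sensor faulted, #3 coolant pump fails, #3 heat exchanger failed, Feedwater pump fails, Forward relief valve 2 failed, Forward relief valve faulted, Main check valve lost, Reserve tank degraded, Standby bypass line malfunctions, Upper surge tank lost}; {#1 flow sensor faulted, #2 bypass line 2 is down, #3 coolant pump fails, #3 heat exchanger failed, Forward relief valve 2 failed, Forward relief valve faulted, Main check valve lost, Reserve tank degraded, Standby bypass line malfunctions, Upper surge tank lost}; {#1 flow sensor faulted, #3 coolant pump fails, #3 heat exchanger failed, Emergency coolant pump 2 offline, Forward relief valve 2 failed, Forward relief valve faulted, Main check valve lost, Reserve tank degraded, Standby bypass line malfunctions, Upper surge tank lost}; {#1 flow sensor faulted, #3 coolant pump fails, #3 heat exchanger failed, Forward relief valve 2 failed, Forward relief valve faulted, Main check valve lost, Reserve tank degraded, Secondary check valve 2 stuck, Standby bypass line malfunctions, Upper surge tank lost}; {#1 flow sensor faulted, #3 coolant pump fails, #3 heat exchanger failed, Forward relief valve 2 failed, Forward relief valve faulted, Main check valve lost, Reserve tank 2 offline, Reserve tank degraded, Standby bypass line malfunctions, Upper surge tank lost}; {#1 flow sensor faulted, #3 coolant pump fails, #3 heat exchanger failed, Forward relief valve 2 failed, Forward relief valve faulted, Main check valve lost, Redundant surge tank 2 is down, Reserve tank degraded, Standby bypass line malfunctions, Upper surge tank lost}; {#1 flow sensor faulted, #3 coolant pump fails, #3 heat exchanger failed, Forward relief valve 2 failed, Forward relief valve faulted, Inboard flow sensor 2 malfunctions, Main check valve lost, Reserve tank degraded, Standby bypass line malfunctions, Upper surge tank lost}.

8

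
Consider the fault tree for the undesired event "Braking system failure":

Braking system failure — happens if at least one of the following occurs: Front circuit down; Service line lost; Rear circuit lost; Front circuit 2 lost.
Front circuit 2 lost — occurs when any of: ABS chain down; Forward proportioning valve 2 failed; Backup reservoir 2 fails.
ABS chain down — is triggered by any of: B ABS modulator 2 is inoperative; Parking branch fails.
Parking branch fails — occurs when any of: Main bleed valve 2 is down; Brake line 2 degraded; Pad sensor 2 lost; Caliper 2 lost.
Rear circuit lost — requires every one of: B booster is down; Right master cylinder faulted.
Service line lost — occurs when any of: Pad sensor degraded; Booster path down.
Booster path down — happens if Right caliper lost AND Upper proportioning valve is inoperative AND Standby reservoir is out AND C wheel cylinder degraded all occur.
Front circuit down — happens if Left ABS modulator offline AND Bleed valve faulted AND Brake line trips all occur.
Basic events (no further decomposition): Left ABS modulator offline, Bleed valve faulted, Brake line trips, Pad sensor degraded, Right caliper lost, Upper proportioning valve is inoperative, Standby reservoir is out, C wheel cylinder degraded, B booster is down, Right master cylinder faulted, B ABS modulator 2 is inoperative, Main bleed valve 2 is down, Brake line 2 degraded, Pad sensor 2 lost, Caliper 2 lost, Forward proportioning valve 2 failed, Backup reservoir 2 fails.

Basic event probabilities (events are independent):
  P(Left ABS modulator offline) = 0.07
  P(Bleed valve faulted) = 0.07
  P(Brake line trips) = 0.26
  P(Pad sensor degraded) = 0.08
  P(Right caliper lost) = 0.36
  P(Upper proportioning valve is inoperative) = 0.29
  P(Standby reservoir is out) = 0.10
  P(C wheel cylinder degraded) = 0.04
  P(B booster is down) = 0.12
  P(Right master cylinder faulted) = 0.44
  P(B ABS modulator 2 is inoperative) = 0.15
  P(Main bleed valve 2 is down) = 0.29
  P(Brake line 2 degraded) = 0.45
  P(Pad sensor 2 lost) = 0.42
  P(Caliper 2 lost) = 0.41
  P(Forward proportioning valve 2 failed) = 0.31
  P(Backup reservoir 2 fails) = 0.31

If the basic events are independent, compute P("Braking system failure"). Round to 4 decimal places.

P(Front circuit down) [AND] = 0.07 × 0.07 × 0.26 = 0.001274
P(Booster path down) [AND] = 0.36 × 0.29 × 0.10 × 0.04 = 0.000418
P(Service line lost) [OR] = 1 − (1−0.08) × (1−0.000418) = 0.080385
P(Rear circuit lost) [AND] = 0.12 × 0.44 = 0.052800
P(Parking branch fails) [OR] = 1 − (1−0.29) × (1−0.45) × (1−0.42) × (1−0.41) = 0.866371
P(ABS chain down) [OR] = 1 − (1−0.15) × (1−0.866371) = 0.886415
P(Front circuit 2 lost) [OR] = 1 − (1−0.886415) × (1−0.31) × (1−0.31) = 0.945922
P(Braking system failure) [OR] = 1 − (1−0.001274) × (1−0.080385) × (1−0.052800) × (1−0.945922) = 0.952955
Rounded to 4 decimal places: P(Braking system failure) ≈ 0.9530.

0.9530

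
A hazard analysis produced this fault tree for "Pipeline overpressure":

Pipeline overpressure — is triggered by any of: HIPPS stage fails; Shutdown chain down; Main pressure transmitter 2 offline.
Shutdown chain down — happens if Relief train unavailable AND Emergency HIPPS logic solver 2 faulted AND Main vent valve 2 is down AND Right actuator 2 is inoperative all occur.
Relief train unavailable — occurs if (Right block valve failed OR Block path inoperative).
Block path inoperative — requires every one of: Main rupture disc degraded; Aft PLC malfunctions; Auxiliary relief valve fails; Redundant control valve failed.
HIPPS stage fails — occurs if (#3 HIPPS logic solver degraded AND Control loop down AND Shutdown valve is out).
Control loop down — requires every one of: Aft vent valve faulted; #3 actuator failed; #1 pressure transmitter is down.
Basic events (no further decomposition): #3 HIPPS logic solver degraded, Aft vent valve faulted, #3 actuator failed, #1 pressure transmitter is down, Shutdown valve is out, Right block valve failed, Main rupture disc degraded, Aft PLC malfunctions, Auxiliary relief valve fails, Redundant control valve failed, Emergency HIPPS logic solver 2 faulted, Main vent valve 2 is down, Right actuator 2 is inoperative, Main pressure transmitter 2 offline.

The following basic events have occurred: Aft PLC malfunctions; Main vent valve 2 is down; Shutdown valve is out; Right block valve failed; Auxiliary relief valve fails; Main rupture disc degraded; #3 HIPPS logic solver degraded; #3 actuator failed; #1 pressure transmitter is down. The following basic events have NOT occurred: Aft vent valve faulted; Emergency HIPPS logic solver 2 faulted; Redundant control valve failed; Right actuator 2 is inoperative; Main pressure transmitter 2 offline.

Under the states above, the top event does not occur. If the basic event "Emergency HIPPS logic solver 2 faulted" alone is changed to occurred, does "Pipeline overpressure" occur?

No

Counterfactual: set "Emergency HIPPS logic solver 2 faulted" to occurred.
Control loop down [AND]: Aft vent valve faulted=not, #3 actuator failed=occurs, #1 pressure transmitter is down=occurs → not all inputs occur → does not occur.
HIPPS stage fails [AND]: #3 HIPPS logic solver degraded=occurs, Control loop down=not, Shutdown valve is out=occurs → not all inputs occur → does not occur.
Block path inoperative [AND]: Main rupture disc degraded=occurs, Aft PLC malfunctions=occurs, Auxiliary relief valve fails=occurs, Redundant control valve failed=not → not all inputs occur → does not occur.
Relief train unavailable [OR]: Right block valve failed=occurs, Block path inoperative=not → at least one input occurs → occurs.
Shutdown chain down [AND]: Relief train unavailable=occurs, Emergency HIPPS logic solver 2 faulted=occurs, Main vent valve 2 is down=occurs, Right actuator 2 is inoperative=not → not all inputs occur → does not occur.
Pipeline overpressure [OR]: HIPPS stage fails=not, Shutdown chain down=not, Main pressure transmitter 2 offline=not → no input occurs → does not occur.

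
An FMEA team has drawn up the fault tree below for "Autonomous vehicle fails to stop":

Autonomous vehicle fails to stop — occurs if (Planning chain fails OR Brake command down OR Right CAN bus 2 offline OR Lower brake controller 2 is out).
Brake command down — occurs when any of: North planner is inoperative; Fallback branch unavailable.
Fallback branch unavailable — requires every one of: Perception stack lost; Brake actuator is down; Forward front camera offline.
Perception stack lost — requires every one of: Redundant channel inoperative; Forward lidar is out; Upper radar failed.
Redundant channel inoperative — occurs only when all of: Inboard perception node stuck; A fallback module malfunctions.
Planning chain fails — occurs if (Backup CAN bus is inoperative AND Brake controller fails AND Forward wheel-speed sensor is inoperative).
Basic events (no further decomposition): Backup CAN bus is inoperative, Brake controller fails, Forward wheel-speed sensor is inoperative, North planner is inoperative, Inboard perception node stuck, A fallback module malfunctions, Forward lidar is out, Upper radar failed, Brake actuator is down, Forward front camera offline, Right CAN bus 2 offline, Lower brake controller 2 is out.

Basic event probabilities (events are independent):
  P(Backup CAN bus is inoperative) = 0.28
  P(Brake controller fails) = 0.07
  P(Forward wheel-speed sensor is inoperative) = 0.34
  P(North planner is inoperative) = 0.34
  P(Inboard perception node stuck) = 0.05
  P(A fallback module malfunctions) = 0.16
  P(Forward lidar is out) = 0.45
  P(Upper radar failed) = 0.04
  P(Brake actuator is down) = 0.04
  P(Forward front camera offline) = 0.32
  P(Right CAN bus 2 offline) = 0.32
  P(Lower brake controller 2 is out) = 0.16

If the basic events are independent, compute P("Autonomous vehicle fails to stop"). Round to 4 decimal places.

0.6255

P(Planning chain fails) [AND] = 0.28 × 0.07 × 0.34 = 0.006664
P(Redundant channel inoperative) [AND] = 0.05 × 0.16 = 0.008000
P(Perception stack lost) [AND] = 0.008000 × 0.45 × 0.04 = 0.000144
P(Fallback branch unavailable) [AND] = 0.000144 × 0.04 × 0.32 = 0.000002
P(Brake command down) [OR] = 1 − (1−0.34) × (1−0.000002) = 0.340001
P(Autonomous vehicle fails to stop) [OR] = 1 − (1−0.006664) × (1−0.340001) × (1−0.32) × (1−0.16) = 0.625521
Rounded to 4 decimal places: P(Autonomous vehicle fails to stop) ≈ 0.6255.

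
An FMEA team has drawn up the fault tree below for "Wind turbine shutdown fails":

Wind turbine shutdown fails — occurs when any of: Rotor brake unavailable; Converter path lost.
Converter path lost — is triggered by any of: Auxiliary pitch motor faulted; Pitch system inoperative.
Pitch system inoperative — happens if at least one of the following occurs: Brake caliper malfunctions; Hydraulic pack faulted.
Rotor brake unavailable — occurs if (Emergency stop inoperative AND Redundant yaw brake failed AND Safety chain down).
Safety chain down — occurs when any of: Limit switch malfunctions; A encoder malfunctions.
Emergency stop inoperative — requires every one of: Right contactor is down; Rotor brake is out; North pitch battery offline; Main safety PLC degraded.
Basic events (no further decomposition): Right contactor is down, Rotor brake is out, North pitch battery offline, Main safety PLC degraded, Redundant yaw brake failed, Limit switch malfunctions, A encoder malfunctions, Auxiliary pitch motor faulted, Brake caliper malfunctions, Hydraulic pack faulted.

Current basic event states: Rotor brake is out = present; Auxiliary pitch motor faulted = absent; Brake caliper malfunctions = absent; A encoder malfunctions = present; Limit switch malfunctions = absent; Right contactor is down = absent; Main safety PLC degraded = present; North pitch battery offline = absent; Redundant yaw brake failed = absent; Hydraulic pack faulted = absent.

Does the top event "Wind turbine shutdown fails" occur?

Emergency stop inoperative [AND]: Right contactor is down=not, Rotor brake is out=occurs, North pitch battery offline=not, Main safety PLC degraded=occurs → not all inputs occur → does not occur.
Safety chain down [OR]: Limit switch malfunctions=not, A encoder malfunctions=occurs → at least one input occurs → occurs.
Rotor brake unavailable [AND]: Emergency stop inoperative=not, Redundant yaw brake failed=not, Safety chain down=occurs → not all inputs occur → does not occur.
Pitch system inoperative [OR]: Brake caliper malfunctions=not, Hydraulic pack faulted=not → no input occurs → does not occur.
Converter path lost [OR]: Auxiliary pitch motor faulted=not, Pitch system inoperative=not → no input occurs → does not occur.
Wind turbine shutdown fails [OR]: Rotor brake unavailable=not, Converter path lost=not → no input occurs → does not occur.

No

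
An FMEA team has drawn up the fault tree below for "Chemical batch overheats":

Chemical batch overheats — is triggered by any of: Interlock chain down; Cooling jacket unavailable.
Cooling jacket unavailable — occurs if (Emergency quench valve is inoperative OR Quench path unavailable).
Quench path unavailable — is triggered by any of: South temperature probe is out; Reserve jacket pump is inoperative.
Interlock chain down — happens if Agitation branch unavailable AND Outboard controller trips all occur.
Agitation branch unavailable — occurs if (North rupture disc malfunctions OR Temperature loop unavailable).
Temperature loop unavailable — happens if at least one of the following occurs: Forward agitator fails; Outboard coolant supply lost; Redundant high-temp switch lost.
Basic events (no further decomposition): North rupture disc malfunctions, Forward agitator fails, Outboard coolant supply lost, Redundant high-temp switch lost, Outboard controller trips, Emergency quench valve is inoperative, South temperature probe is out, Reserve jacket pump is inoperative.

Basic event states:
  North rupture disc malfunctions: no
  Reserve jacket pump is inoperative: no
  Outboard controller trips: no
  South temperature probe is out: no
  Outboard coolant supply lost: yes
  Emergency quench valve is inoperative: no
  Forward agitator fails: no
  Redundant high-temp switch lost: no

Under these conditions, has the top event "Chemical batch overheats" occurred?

No

Temperature loop unavailable [OR]: Forward agitator fails=not, Outboard coolant supply lost=occurs, Redundant high-temp switch lost=not → at least one input occurs → occurs.
Agitation branch unavailable [OR]: North rupture disc malfunctions=not, Temperature loop unavailable=occurs → at least one input occurs → occurs.
Interlock chain down [AND]: Agitation branch unavailable=occurs, Outboard controller trips=not → not all inputs occur → does not occur.
Quench path unavailable [OR]: South temperature probe is out=not, Reserve jacket pump is inoperative=not → no input occurs → does not occur.
Cooling jacket unavailable [OR]: Emergency quench valve is inoperative=not, Quench path unavailable=not → no input occurs → does not occur.
Chemical batch overheats [OR]: Interlock chain down=not, Cooling jacket unavailable=not → no input occurs → does not occur.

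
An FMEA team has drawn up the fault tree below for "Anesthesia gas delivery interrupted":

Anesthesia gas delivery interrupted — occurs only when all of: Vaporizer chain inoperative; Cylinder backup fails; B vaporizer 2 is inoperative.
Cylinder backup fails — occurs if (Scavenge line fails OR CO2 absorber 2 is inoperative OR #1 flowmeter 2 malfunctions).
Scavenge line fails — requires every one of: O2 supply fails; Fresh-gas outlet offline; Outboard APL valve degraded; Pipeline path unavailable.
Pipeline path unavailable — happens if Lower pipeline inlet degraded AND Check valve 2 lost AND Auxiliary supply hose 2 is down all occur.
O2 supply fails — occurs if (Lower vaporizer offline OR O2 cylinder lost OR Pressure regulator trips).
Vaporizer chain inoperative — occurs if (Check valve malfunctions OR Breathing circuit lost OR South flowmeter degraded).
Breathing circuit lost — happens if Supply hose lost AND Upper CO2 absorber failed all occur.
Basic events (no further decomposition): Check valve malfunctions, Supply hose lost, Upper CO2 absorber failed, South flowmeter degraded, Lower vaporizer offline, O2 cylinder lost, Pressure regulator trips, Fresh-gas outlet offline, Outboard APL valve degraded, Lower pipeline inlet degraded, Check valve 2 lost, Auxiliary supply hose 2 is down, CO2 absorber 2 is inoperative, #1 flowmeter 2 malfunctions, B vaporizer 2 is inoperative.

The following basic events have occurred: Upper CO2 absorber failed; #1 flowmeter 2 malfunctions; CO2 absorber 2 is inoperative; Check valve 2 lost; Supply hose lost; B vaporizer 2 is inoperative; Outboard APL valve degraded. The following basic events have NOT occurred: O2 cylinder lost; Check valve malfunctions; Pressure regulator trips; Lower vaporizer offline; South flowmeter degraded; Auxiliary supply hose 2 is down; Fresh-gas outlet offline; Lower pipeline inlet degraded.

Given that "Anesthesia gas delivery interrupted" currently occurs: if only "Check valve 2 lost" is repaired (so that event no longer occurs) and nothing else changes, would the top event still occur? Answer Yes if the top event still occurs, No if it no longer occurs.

Yes

Counterfactual: set "Check valve 2 lost" to not occurred.
Breathing circuit lost [AND]: Supply hose lost=occurs, Upper CO2 absorber failed=occurs → all inputs occur → occurs.
Vaporizer chain inoperative [OR]: Check valve malfunctions=not, Breathing circuit lost=occurs, South flowmeter degraded=not → at least one input occurs → occurs.
O2 supply fails [OR]: Lower vaporizer offline=not, O2 cylinder lost=not, Pressure regulator trips=not → no input occurs → does not occur.
Pipeline path unavailable [AND]: Lower pipeline inlet degraded=not, Check valve 2 lost=not, Auxiliary supply hose 2 is down=not → not all inputs occur → does not occur.
Scavenge line fails [AND]: O2 supply fails=not, Fresh-gas outlet offline=not, Outboard APL valve degraded=occurs, Pipeline path unavailable=not → not all inputs occur → does not occur.
Cylinder backup fails [OR]: Scavenge line fails=not, CO2 absorber 2 is inoperative=occurs, #1 flowmeter 2 malfunctions=occurs → at least one input occurs → occurs.
Anesthesia gas delivery interrupted [AND]: Vaporizer chain inoperative=occurs, Cylinder backup fails=occurs, B vaporizer 2 is inoperative=occurs → all inputs occur → occurs.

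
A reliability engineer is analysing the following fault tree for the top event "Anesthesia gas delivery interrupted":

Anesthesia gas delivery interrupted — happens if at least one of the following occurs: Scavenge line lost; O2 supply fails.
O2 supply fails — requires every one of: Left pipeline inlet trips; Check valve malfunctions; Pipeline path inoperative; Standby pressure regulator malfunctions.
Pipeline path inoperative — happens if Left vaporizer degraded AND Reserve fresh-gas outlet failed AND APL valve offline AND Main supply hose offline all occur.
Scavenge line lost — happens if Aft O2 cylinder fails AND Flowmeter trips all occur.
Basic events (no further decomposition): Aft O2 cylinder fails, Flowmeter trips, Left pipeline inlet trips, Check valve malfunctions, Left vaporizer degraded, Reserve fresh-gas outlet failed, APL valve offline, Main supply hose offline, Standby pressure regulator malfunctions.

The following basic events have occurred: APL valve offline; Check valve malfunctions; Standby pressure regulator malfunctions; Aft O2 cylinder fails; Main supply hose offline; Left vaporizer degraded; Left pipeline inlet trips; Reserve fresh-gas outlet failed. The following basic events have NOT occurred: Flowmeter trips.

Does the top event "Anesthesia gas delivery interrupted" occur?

Scavenge line lost [AND]: Aft O2 cylinder fails=occurs, Flowmeter trips=not → not all inputs occur → does not occur.
Pipeline path inoperative [AND]: Left vaporizer degraded=occurs, Reserve fresh-gas outlet failed=occurs, APL valve offline=occurs, Main supply hose offline=occurs → all inputs occur → occurs.
O2 supply fails [AND]: Left pipeline inlet trips=occurs, Check valve malfunctions=occurs, Pipeline path inoperative=occurs, Standby pressure regulator malfunctions=occurs → all inputs occur → occurs.
Anesthesia gas delivery interrupted [OR]: Scavenge line lost=not, O2 supply fails=occurs → at least one input occurs → occurs.

Yes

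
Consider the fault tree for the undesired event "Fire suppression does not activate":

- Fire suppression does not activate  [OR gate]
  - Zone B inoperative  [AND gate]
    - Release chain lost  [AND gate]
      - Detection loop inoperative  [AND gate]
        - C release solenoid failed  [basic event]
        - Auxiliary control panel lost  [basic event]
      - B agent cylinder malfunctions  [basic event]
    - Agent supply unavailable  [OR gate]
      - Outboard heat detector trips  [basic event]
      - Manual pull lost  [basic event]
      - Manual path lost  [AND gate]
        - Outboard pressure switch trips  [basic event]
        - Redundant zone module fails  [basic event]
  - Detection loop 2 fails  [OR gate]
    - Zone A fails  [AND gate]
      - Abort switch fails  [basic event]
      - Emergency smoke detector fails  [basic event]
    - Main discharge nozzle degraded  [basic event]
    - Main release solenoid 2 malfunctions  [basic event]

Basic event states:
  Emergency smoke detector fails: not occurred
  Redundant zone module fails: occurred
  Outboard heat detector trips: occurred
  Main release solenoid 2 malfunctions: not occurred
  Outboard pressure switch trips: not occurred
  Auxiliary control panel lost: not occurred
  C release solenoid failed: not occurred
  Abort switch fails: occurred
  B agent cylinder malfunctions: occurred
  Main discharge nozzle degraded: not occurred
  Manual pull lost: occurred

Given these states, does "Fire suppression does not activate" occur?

Detection loop inoperative [AND]: C release solenoid failed=not, Auxiliary control panel lost=not → not all inputs occur → does not occur.
Release chain lost [AND]: Detection loop inoperative=not, B agent cylinder malfunctions=occurs → not all inputs occur → does not occur.
Manual path lost [AND]: Outboard pressure switch trips=not, Redundant zone module fails=occurs → not all inputs occur → does not occur.
Agent supply unavailable [OR]: Outboard heat detector trips=occurs, Manual pull lost=occurs, Manual path lost=not → at least one input occurs → occurs.
Zone B inoperative [AND]: Release chain lost=not, Agent supply unavailable=occurs → not all inputs occur → does not occur.
Zone A fails [AND]: Abort switch fails=occurs, Emergency smoke detector fails=not → not all inputs occur → does not occur.
Detection loop 2 fails [OR]: Zone A fails=not, Main discharge nozzle degraded=not, Main release solenoid 2 malfunctions=not → no input occurs → does not occur.
Fire suppression does not activate [OR]: Zone B inoperative=not, Detection loop 2 fails=not → no input occurs → does not occur.

No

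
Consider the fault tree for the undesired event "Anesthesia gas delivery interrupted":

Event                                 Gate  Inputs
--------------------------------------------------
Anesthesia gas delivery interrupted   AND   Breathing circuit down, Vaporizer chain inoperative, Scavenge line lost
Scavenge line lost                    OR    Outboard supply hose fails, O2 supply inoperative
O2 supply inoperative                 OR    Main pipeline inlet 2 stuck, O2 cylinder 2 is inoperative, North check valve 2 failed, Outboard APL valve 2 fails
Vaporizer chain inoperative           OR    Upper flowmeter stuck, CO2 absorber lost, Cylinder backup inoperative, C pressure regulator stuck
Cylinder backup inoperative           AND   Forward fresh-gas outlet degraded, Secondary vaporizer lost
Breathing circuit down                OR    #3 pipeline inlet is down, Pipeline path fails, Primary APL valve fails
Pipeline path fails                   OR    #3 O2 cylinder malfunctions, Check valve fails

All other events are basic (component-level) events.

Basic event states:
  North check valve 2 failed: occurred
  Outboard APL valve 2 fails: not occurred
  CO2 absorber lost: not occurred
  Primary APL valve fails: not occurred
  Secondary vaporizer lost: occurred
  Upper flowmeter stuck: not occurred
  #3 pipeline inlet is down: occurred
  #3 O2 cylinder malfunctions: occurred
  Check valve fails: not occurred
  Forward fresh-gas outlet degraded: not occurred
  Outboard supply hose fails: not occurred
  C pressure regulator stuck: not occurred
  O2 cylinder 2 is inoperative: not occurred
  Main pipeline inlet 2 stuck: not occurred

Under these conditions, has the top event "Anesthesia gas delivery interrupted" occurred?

Pipeline path fails [OR]: #3 O2 cylinder malfunctions=occurs, Check valve fails=not → at least one input occurs → occurs.
Breathing circuit down [OR]: #3 pipeline inlet is down=occurs, Pipeline path fails=occurs, Primary APL valve fails=not → at least one input occurs → occurs.
Cylinder backup inoperative [AND]: Forward fresh-gas outlet degraded=not, Secondary vaporizer lost=occurs → not all inputs occur → does not occur.
Vaporizer chain inoperative [OR]: Upper flowmeter stuck=not, CO2 absorber lost=not, Cylinder backup inoperative=not, C pressure regulator stuck=not → no input occurs → does not occur.
O2 supply inoperative [OR]: Main pipeline inlet 2 stuck=not, O2 cylinder 2 is inoperative=not, North check valve 2 failed=occurs, Outboard APL valve 2 fails=not → at least one input occurs → occurs.
Scavenge line lost [OR]: Outboard supply hose fails=not, O2 supply inoperative=occurs → at least one input occurs → occurs.
Anesthesia gas delivery interrupted [AND]: Breathing circuit down=occurs, Vaporizer chain inoperative=not, Scavenge line lost=occurs → not all inputs occur → does not occur.

No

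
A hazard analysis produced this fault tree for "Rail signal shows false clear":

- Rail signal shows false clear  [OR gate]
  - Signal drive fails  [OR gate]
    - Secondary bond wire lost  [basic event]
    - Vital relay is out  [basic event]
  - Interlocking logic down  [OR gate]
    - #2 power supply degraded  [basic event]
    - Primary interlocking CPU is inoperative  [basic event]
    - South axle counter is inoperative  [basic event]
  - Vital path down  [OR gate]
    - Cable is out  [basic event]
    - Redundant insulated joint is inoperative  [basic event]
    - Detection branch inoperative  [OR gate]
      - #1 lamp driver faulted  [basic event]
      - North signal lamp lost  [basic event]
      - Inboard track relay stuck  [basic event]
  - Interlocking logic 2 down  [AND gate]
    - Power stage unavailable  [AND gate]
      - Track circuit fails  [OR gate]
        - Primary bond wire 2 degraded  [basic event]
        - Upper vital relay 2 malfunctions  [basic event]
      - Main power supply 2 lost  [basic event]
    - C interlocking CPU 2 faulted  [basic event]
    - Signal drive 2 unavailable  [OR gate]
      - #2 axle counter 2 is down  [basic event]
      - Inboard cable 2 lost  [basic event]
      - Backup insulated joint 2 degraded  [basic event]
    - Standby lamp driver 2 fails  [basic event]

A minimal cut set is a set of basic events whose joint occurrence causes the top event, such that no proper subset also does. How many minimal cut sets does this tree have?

Signal drive fails [OR]: union of children's cut sets → 2 cut set(s).
Interlocking logic down [OR]: union of children's cut sets → 3 cut set(s).
Detection branch inoperative [OR]: union of children's cut sets → 3 cut set(s).
Vital path down [OR]: union of children's cut sets → 5 cut set(s).
Track circuit fails [OR]: union of children's cut sets → 2 cut set(s).
Power stage unavailable [AND]: one cut set from each child combined → 2 × 1 = 2 cut set(s).
Signal drive 2 unavailable [OR]: union of children's cut sets → 3 cut set(s).
Interlocking logic 2 down [AND]: one cut set from each child combined → 2 × 1 × 3 × 1 = 6 cut set(s).
Rail signal shows false clear [OR]: union of children's cut sets → 16 cut set(s).

16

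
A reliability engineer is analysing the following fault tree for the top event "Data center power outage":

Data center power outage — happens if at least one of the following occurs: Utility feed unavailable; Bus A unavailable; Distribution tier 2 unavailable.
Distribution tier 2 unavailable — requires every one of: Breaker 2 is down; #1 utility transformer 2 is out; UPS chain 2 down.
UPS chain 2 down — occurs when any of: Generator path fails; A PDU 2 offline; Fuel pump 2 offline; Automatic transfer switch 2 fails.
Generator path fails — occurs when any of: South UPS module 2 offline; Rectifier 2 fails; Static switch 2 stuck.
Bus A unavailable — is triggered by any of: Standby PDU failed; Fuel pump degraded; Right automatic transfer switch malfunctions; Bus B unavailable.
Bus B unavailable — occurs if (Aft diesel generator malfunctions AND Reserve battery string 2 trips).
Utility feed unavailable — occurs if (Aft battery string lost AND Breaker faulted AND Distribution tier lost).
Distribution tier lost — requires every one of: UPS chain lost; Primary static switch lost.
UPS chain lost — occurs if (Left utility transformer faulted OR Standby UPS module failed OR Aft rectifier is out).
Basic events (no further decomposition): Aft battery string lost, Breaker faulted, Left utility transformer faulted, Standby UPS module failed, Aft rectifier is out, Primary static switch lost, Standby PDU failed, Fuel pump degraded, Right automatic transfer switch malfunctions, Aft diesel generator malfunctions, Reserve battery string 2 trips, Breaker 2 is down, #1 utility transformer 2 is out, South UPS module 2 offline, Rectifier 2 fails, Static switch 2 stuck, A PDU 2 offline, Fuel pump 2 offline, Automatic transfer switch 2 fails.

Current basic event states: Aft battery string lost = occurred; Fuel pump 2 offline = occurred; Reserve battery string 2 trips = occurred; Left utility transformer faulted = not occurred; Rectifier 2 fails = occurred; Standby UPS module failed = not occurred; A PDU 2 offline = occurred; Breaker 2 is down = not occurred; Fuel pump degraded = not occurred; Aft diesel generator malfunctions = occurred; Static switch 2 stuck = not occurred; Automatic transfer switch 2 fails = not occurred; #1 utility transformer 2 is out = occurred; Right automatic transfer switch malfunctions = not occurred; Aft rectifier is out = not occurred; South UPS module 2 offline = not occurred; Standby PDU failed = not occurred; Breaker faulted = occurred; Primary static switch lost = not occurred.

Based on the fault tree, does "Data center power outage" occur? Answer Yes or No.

UPS chain lost [OR]: Left utility transformer faulted=not, Standby UPS module failed=not, Aft rectifier is out=not → no input occurs → does not occur.
Distribution tier lost [AND]: UPS chain lost=not, Primary static switch lost=not → not all inputs occur → does not occur.
Utility feed unavailable [AND]: Aft battery string lost=occurs, Breaker faulted=occurs, Distribution tier lost=not → not all inputs occur → does not occur.
Bus B unavailable [AND]: Aft diesel generator malfunctions=occurs, Reserve battery string 2 trips=occurs → all inputs occur → occurs.
Bus A unavailable [OR]: Standby PDU failed=not, Fuel pump degraded=not, Right automatic transfer switch malfunctions=not, Bus B unavailable=occurs → at least one input occurs → occurs.
Generator path fails [OR]: South UPS module 2 offline=not, Rectifier 2 fails=occurs, Static switch 2 stuck=not → at least one input occurs → occurs.
UPS chain 2 down [OR]: Generator path fails=occurs, A PDU 2 offline=occurs, Fuel pump 2 offline=occurs, Automatic transfer switch 2 fails=not → at least one input occurs → occurs.
Distribution tier 2 unavailable [AND]: Breaker 2 is down=not, #1 utility transformer 2 is out=occurs, UPS chain 2 down=occurs → not all inputs occur → does not occur.
Data center power outage [OR]: Utility feed unavailable=not, Bus A unavailable=occurs, Distribution tier 2 unavailable=not → at least one input occurs → occurs.

Yes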